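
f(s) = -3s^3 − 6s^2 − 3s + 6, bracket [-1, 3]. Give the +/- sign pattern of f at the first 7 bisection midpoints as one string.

-++-++-

midpoint 1: f = -6 < 0 → [-1, 1]
midpoint 0: f = 6 > 0 → [0, 1]
midpoint 0.5: f = 2.625 > 0 → [0.5, 1]
midpoint 0.75: f = -0.8906 < 0 → [0.5, 0.75]
midpoint 0.625: f = 1.0488 > 0 → [0.625, 0.75]
midpoint 0.6875: f = 0.1267 > 0 → [0.6875, 0.75]
midpoint 0.71875: f = -0.3698 < 0 → [0.6875, 0.71875]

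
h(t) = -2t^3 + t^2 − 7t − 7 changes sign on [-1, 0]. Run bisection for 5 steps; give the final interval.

t = -0.5 gives h = -3, negative; keep [-1, -0.5]
t = -0.75 gives h = -0.34375, negative; keep [-1, -0.75]
t = -0.875 gives h = 1.230469, positive; keep [-0.875, -0.75]
t = -0.8125 gives h = 0.4204, positive; keep [-0.8125, -0.75]
t = -0.78125 gives h = 0.0328, positive; keep [-0.78125, -0.75]

[-0.78125, -0.75]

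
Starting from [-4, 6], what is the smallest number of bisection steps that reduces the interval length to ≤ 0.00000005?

28

Width after n steps is 10/2^n. Need 2^n ≥ 10/0.00000005 = 200000000.
2^27 = 134217728 < 200000000 ≤ 2^28 = 268435456, so n = 28.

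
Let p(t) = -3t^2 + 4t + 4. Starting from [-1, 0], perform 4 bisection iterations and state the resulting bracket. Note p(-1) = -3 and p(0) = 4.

midpoint -0.5: p = 1.25 > 0 → [-1, -0.5]
midpoint -0.75: p = -0.6875 < 0 → [-0.75, -0.5]
midpoint -0.625: p = 0.328125 > 0 → [-0.75, -0.625]
midpoint -0.6875: p = -0.168 < 0 → [-0.6875, -0.625]

[-0.6875, -0.625]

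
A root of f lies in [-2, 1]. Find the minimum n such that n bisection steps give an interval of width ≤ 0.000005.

20

Width after n steps is 3/2^n. Need 2^n ≥ 3/0.000005 = 600000.
2^19 = 524288 < 600000 ≤ 2^20 = 1048576, so n = 20.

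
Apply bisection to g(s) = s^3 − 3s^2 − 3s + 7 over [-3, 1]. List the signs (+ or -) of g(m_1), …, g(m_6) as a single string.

+-+--+

g(-1) = 6 > 0, so the root lies in [-3, -1]
g(-2) = -7 < 0, so the root lies in [-2, -1]
g(-1.5) = 1.375 > 0, so the root lies in [-2, -1.5]
g(-1.75) = -2.2969 < 0, so the root lies in [-1.75, -1.5]
g(-1.625) = -0.3379 < 0, so the root lies in [-1.625, -1.5]
g(-1.5625) = 0.5486 > 0, so the root lies in [-1.625, -1.5625]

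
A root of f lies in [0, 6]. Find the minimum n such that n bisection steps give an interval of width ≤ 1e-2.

10

Width after n steps is 6/2^n. Need 2^n ≥ 6/1e-2 = 600.
2^9 = 512 < 600 ≤ 2^10 = 1024, so n = 10.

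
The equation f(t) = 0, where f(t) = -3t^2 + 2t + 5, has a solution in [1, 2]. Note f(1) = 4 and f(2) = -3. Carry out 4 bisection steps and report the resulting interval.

[1.625, 1.6875]

t = 1.5 gives f = 1.25, positive; keep [1.5, 2]
t = 1.75 gives f = -0.6875, negative; keep [1.5, 1.75]
t = 1.625 gives f = 0.328125, positive; keep [1.625, 1.75]
t = 1.6875 gives f = -0.168, negative; keep [1.625, 1.6875]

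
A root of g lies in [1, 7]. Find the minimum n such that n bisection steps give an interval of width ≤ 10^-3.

13

Width after n steps is 6/2^n. Need 2^n ≥ 6/10^-3 = 6000.
2^12 = 4096 < 6000 ≤ 2^13 = 8192, so n = 13.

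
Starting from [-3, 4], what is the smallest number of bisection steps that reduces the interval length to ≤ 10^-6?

23

Width after n steps is 7/2^n. Need 2^n ≥ 7/10^-6 = 7000000.
2^22 = 4194304 < 7000000 ≤ 2^23 = 8388608, so n = 23.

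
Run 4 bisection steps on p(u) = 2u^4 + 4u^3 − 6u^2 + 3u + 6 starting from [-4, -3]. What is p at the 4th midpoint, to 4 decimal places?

1.5752

midpoint -3.5: p = 50.625 > 0 → [-3.5, -3]
midpoint -3.25: p = 18.695312 > 0 → [-3.25, -3]
midpoint -3.125: p = 6.695801 > 0 → [-3.125, -3]
midpoint -3.0625: p = 1.5752 > 0 → [-3.0625, -3]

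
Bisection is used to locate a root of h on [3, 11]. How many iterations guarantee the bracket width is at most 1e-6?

Width after n steps is 8/2^n. Need 2^n ≥ 8/1e-6 = 8000000.
2^22 = 4194304 < 8000000 ≤ 2^23 = 8388608, so n = 23.

23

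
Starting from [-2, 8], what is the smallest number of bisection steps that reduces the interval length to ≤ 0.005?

11

Width after n steps is 10/2^n. Need 2^n ≥ 10/0.005 = 2000.
2^10 = 1024 < 2000 ≤ 2^11 = 2048, so n = 11.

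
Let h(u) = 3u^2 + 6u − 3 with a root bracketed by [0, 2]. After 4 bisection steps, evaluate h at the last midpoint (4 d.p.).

u = 1 gives h = 6, positive; keep [0, 1]
u = 0.5 gives h = 0.75, positive; keep [0, 0.5]
u = 0.25 gives h = -1.3125, negative; keep [0.25, 0.5]
u = 0.375 gives h = -0.3281, negative; keep [0.375, 0.5]

-0.3281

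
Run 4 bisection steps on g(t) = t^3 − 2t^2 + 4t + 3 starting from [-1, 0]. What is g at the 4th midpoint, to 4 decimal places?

-0.0608

t = -0.5 gives g = 0.375, positive; keep [-1, -0.5]
t = -0.75 gives g = -1.546875, negative; keep [-0.75, -0.5]
t = -0.625 gives g = -0.525391, negative; keep [-0.625, -0.5]
t = -0.5625 gives g = -0.0608, negative; keep [-0.5625, -0.5]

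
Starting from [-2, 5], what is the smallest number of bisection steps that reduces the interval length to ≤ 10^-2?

Width after n steps is 7/2^n. Need 2^n ≥ 7/10^-2 = 700.
2^9 = 512 < 700 ≤ 2^10 = 1024, so n = 10.

10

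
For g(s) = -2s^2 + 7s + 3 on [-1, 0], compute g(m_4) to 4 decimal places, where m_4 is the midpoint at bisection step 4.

-0.4453

midpoint -0.5: g = -1 < 0 → [-0.5, 0]
midpoint -0.25: g = 1.125 > 0 → [-0.5, -0.25]
midpoint -0.375: g = 0.09375 > 0 → [-0.5, -0.375]
midpoint -0.4375: g = -0.4453 < 0 → [-0.4375, -0.375]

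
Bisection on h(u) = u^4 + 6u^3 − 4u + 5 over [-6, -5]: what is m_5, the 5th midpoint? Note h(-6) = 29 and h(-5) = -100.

m = -5.5, h(m) = -56.1875 (−); new bracket [-6, -5.5]
m = -5.75, h(m) = -19.527344 (−); new bracket [-6, -5.75]
m = -5.875, h(m) = 3.152588 (+); new bracket [-5.875, -5.75]
m = -5.8125, h(m) = -8.5705 (−); new bracket [-5.875, -5.8125]
m = -5.84375, h(m) = -2.8063 (−); new bracket [-5.875, -5.84375]

-5.84375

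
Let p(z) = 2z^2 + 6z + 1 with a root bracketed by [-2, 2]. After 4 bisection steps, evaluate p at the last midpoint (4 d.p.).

p(0) = 1 > 0, so the root lies in [-2, 0]
p(-1) = -3 < 0, so the root lies in [-1, 0]
p(-0.5) = -1.5 < 0, so the root lies in [-0.5, 0]
p(-0.25) = -0.375 < 0, so the root lies in [-0.25, 0]

-0.3750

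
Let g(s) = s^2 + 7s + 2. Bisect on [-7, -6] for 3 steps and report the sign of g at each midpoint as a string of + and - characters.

-+-

midpoint -6.5: g = -1.25 < 0 → [-7, -6.5]
midpoint -6.75: g = 0.3125 > 0 → [-6.75, -6.5]
midpoint -6.625: g = -0.484375 < 0 → [-6.75, -6.625]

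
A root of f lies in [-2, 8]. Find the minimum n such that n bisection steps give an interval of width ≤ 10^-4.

Width after n steps is 10/2^n. Need 2^n ≥ 10/10^-4 = 100000.
2^16 = 65536 < 100000 ≤ 2^17 = 131072, so n = 17.

17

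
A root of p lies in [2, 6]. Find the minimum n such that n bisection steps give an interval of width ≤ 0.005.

10

Width after n steps is 4/2^n. Need 2^n ≥ 4/0.005 = 800.
2^9 = 512 < 800 ≤ 2^10 = 1024, so n = 10.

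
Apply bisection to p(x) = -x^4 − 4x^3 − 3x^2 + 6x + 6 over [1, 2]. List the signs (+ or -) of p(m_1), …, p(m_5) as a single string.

--++-

x = 1.5 gives p = -10.3125, negative; keep [1, 1.5]
x = 1.25 gives p = -1.441406, negative; keep [1, 1.25]
x = 1.125 gives p = 1.656006, positive; keep [1.125, 1.25]
x = 1.1875 gives p = 0.2077, positive; keep [1.1875, 1.25]
x = 1.21875 gives p = -0.5909, negative; keep [1.1875, 1.21875]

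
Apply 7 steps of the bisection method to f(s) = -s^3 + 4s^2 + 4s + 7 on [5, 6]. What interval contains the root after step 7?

s = 5.5 gives f = -16.375, negative; keep [5, 5.5]
s = 5.25 gives f = -6.453125, negative; keep [5, 5.25]
s = 5.125 gives f = -2.048828, negative; keep [5, 5.125]
s = 5.0625 gives f = 0.0193, positive; keep [5.0625, 5.125]
s = 5.09375 gives f = -1.0038, negative; keep [5.0625, 5.09375]
s = 5.078125 gives f = -0.4895, negative; keep [5.0625, 5.078125]
s = 5.0703125 gives f = -0.2344, negative; keep [5.0625, 5.0703125]

[5.0625, 5.0703125]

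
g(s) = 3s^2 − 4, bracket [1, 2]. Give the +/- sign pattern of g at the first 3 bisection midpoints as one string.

midpoint 1.5: g = 2.75 > 0 → [1, 1.5]
midpoint 1.25: g = 0.6875 > 0 → [1, 1.25]
midpoint 1.125: g = -0.203125 < 0 → [1.125, 1.25]

++-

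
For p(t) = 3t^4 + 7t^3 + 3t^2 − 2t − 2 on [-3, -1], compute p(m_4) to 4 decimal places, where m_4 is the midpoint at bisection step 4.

t = -2 gives p = 6, positive; keep [-2, -1]
t = -1.5 gives p = -0.6875, negative; keep [-2, -1.5]
t = -1.75 gives p = 1.308594, positive; keep [-1.75, -1.5]
t = -1.625 gives p = 0.0535, positive; keep [-1.625, -1.5]

0.0535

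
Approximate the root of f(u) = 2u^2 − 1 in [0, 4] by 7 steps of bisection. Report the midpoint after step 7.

0.71875

m = 2, f(m) = 7 (+); new bracket [0, 2]
m = 1, f(m) = 1 (+); new bracket [0, 1]
m = 0.5, f(m) = -0.5 (−); new bracket [0.5, 1]
m = 0.75, f(m) = 0.125 (+); new bracket [0.5, 0.75]
m = 0.625, f(m) = -0.2188 (−); new bracket [0.625, 0.75]
m = 0.6875, f(m) = -0.0547 (−); new bracket [0.6875, 0.75]
m = 0.71875, f(m) = 0.0332 (+); new bracket [0.6875, 0.71875]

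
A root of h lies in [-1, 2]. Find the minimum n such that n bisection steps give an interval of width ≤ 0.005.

10

Width after n steps is 3/2^n. Need 2^n ≥ 3/0.005 = 600.
2^9 = 512 < 600 ≤ 2^10 = 1024, so n = 10.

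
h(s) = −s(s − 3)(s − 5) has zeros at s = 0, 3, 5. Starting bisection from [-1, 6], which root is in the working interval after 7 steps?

0

s = 2.5 gives h = -3.125, negative; keep [-1, 2.5]
s = 0.75 gives h = -7.171875, negative; keep [-1, 0.75]
s = -0.125 gives h = 2.001953, positive; keep [-0.125, 0.75]
s = 0.3125 gives h = -3.9368, negative; keep [-0.125, 0.3125]
s = 0.09375 gives h = -1.3368, negative; keep [-0.125, 0.09375]
s = -0.015625 gives h = 0.2363, positive; keep [-0.015625, 0.09375]
s = 0.0390625 gives h = -0.5738, negative; keep [-0.015625, 0.0390625]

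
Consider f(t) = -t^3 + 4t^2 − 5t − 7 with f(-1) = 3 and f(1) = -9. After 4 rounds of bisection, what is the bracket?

f(0) = -7 < 0, so the root lies in [-1, 0]
f(-0.5) = -3.375 < 0, so the root lies in [-1, -0.5]
f(-0.75) = -0.578125 < 0, so the root lies in [-1, -0.75]
f(-0.875) = 1.1074 > 0, so the root lies in [-0.875, -0.75]

[-0.875, -0.75]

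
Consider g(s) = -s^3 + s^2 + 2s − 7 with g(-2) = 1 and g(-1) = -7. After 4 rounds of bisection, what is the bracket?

m = -1.5, g(m) = -4.375 (−); new bracket [-2, -1.5]
m = -1.75, g(m) = -2.078125 (−); new bracket [-2, -1.75]
m = -1.875, g(m) = -0.642578 (−); new bracket [-2, -1.875]
m = -1.9375, g(m) = 0.1521 (+); new bracket [-1.9375, -1.875]

[-1.9375, -1.875]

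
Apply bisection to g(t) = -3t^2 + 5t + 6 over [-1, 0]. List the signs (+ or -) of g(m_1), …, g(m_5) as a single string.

midpoint -0.5: g = 2.75 > 0 → [-1, -0.5]
midpoint -0.75: g = 0.5625 > 0 → [-1, -0.75]
midpoint -0.875: g = -0.671875 < 0 → [-0.875, -0.75]
midpoint -0.8125: g = -0.043 < 0 → [-0.8125, -0.75]
midpoint -0.78125: g = 0.2627 > 0 → [-0.8125, -0.78125]

++--+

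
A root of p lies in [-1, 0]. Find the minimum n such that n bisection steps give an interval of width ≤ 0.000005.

Width after n steps is 1/2^n. Need 2^n ≥ 1/0.000005 = 200000.
2^17 = 131072 < 200000 ≤ 2^18 = 262144, so n = 18.

18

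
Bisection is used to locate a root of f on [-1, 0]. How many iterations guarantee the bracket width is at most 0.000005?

18

Width after n steps is 1/2^n. Need 2^n ≥ 1/0.000005 = 200000.
2^17 = 131072 < 200000 ≤ 2^18 = 262144, so n = 18.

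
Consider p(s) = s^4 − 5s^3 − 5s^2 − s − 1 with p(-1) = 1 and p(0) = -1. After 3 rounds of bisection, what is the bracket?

m = -0.5, p(m) = -1.0625 (−); new bracket [-1, -0.5]
m = -0.75, p(m) = -0.636719 (−); new bracket [-1, -0.75]
m = -0.875, p(m) = -0.017334 (−); new bracket [-1, -0.875]

[-1, -0.875]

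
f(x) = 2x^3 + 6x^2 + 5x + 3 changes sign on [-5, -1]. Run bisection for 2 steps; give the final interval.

x = -3 gives f = -12, negative; keep [-3, -1]
x = -2 gives f = 1, positive; keep [-3, -2]

[-3, -2]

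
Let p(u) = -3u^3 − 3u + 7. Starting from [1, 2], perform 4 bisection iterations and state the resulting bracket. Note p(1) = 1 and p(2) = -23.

u = 1.5 gives p = -7.625, negative; keep [1, 1.5]
u = 1.25 gives p = -2.609375, negative; keep [1, 1.25]
u = 1.125 gives p = -0.646484, negative; keep [1, 1.125]
u = 1.0625 gives p = 0.2141, positive; keep [1.0625, 1.125]

[1.0625, 1.125]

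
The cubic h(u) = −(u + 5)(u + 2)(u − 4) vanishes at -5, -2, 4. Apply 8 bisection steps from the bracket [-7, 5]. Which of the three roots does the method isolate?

h(-1) = 20 > 0, so the root lies in [-1, 5]
h(2) = 56 > 0, so the root lies in [2, 5]
h(3.5) = 23.375 > 0, so the root lies in [3.5, 5]
h(4.25) = -14.4531 < 0, so the root lies in [3.5, 4.25]
h(3.875) = 6.5176 > 0, so the root lies in [3.875, 4.25]
h(4.0625) = -3.4338 < 0, so the root lies in [3.875, 4.0625]
h(3.96875) = 1.6729 > 0, so the root lies in [3.96875, 4.0625]
h(4.015625) = -0.8474 < 0, so the root lies in [3.96875, 4.015625]

4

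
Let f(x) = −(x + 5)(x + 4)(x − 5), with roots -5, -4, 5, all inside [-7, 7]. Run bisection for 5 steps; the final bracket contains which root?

5

m = 0, f(m) = 100 (+); new bracket [0, 7]
m = 3.5, f(m) = 95.625 (+); new bracket [3.5, 7]
m = 5.25, f(m) = -23.703125 (−); new bracket [3.5, 5.25]
m = 4.375, f(m) = 49.0723 (+); new bracket [4.375, 5.25]
m = 4.8125, f(m) = 16.2136 (+); new bracket [4.8125, 5.25]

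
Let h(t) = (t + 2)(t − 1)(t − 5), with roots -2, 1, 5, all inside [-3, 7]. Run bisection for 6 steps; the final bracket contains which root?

midpoint 2: h = -12 < 0 → [2, 7]
midpoint 4.5: h = -11.375 < 0 → [4.5, 7]
midpoint 5.75: h = 27.609375 > 0 → [4.5, 5.75]
midpoint 5.125: h = 3.6738 > 0 → [4.5, 5.125]
midpoint 4.8125: h = -4.8699 < 0 → [4.8125, 5.125]
midpoint 4.96875: h = -0.8643 < 0 → [4.96875, 5.125]

5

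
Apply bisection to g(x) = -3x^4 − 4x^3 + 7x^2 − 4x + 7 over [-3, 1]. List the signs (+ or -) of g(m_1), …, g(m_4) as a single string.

+++-

midpoint -1: g = 19 > 0 → [-3, -1]
midpoint -2: g = 27 > 0 → [-3, -2]
midpoint -2.5: g = 6.0625 > 0 → [-3, -2.5]
midpoint -2.75: g = -17.4492 < 0 → [-2.75, -2.5]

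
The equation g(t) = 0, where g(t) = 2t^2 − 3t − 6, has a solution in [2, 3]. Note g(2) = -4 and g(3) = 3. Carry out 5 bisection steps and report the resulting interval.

t = 2.5 gives g = -1, negative; keep [2.5, 3]
t = 2.75 gives g = 0.875, positive; keep [2.5, 2.75]
t = 2.625 gives g = -0.09375, negative; keep [2.625, 2.75]
t = 2.6875 gives g = 0.3828, positive; keep [2.625, 2.6875]
t = 2.65625 gives g = 0.1426, positive; keep [2.625, 2.65625]

[2.625, 2.65625]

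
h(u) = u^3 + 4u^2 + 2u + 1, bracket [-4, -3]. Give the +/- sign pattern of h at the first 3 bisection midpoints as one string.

+--

midpoint -3.5: h = 0.125 > 0 → [-4, -3.5]
midpoint -3.75: h = -2.984375 < 0 → [-3.75, -3.5]
midpoint -3.625: h = -1.322266 < 0 → [-3.625, -3.5]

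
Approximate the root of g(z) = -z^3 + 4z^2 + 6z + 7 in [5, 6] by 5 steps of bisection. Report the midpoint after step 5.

m = 5.5, g(m) = -5.375 (−); new bracket [5, 5.5]
m = 5.25, g(m) = 4.046875 (+); new bracket [5.25, 5.5]
m = 5.375, g(m) = -0.474609 (−); new bracket [5.25, 5.375]
m = 5.3125, g(m) = 1.8328 (+); new bracket [5.3125, 5.375]
m = 5.34375, g(m) = 0.6908 (+); new bracket [5.34375, 5.375]

5.34375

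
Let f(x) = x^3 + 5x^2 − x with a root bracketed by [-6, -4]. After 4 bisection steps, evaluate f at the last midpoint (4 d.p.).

midpoint -5: f = 5 > 0 → [-6, -5]
midpoint -5.5: f = -9.625 < 0 → [-5.5, -5]
midpoint -5.25: f = -1.640625 < 0 → [-5.25, -5]
midpoint -5.125: f = 1.8418 > 0 → [-5.25, -5.125]

1.8418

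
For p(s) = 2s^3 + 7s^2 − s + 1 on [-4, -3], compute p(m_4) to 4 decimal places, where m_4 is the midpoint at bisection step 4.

midpoint -3.5: p = 4.5 > 0 → [-4, -3.5]
midpoint -3.75: p = -2.28125 < 0 → [-3.75, -3.5]
midpoint -3.625: p = 1.339844 > 0 → [-3.75, -3.625]
midpoint -3.6875: p = -0.4116 < 0 → [-3.6875, -3.625]

-0.4116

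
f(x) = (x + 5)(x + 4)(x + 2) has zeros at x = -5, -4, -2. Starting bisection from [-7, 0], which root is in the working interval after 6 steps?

-2

midpoint -3.5: f = -1.125 < 0 → [-3.5, 0]
midpoint -1.75: f = 1.828125 > 0 → [-3.5, -1.75]
midpoint -2.625: f = -2.041016 < 0 → [-2.625, -1.75]
midpoint -2.1875: f = -0.9558 < 0 → [-2.1875, -1.75]
midpoint -1.96875: f = 0.1924 > 0 → [-2.1875, -1.96875]
midpoint -2.078125: f = -0.4387 < 0 → [-2.078125, -1.96875]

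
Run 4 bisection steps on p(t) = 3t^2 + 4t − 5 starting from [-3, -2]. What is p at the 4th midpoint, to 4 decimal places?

-0.4883

t = -2.5 gives p = 3.75, positive; keep [-2.5, -2]
t = -2.25 gives p = 1.1875, positive; keep [-2.25, -2]
t = -2.125 gives p = 0.046875, positive; keep [-2.125, -2]
t = -2.0625 gives p = -0.4883, negative; keep [-2.125, -2.0625]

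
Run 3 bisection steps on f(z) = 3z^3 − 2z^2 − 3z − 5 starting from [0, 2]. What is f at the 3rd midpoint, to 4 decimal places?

f(1) = -7 < 0, so the root lies in [1, 2]
f(1.5) = -3.875 < 0, so the root lies in [1.5, 2]
f(1.75) = -0.296875 < 0, so the root lies in [1.75, 2]

-0.2969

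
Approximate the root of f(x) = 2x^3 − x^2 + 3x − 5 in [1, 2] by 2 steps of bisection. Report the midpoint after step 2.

x = 1.5 gives f = 4, positive; keep [1, 1.5]
x = 1.25 gives f = 1.09375, positive; keep [1, 1.25]

1.25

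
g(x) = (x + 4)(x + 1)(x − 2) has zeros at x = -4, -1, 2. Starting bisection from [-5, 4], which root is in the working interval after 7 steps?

2

m = -0.5, g(m) = -4.375 (−); new bracket [-0.5, 4]
m = 1.75, g(m) = -3.953125 (−); new bracket [1.75, 4]
m = 2.875, g(m) = 23.310547 (+); new bracket [1.75, 2.875]
m = 2.3125, g(m) = 6.5344 (+); new bracket [1.75, 2.3125]
m = 2.03125, g(m) = 0.5713 (+); new bracket [1.75, 2.03125]
m = 1.890625, g(m) = -1.8624 (−); new bracket [1.890625, 2.03125]
m = 1.9609375, g(m) = -0.6895 (−); new bracket [1.9609375, 2.03125]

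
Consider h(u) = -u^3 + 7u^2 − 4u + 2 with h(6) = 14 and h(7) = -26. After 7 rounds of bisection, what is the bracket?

midpoint 6.5: h = -2.875 < 0 → [6, 6.5]
midpoint 6.25: h = 6.296875 > 0 → [6.25, 6.5]
midpoint 6.375: h = 1.900391 > 0 → [6.375, 6.5]
midpoint 6.4375: h = -0.4392 < 0 → [6.375, 6.4375]
midpoint 6.40625: h = 0.7425 > 0 → [6.40625, 6.4375]
midpoint 6.421875: h = 0.1547 > 0 → [6.421875, 6.4375]
midpoint 6.4296875: h = -0.1415 < 0 → [6.421875, 6.4296875]

[6.421875, 6.4296875]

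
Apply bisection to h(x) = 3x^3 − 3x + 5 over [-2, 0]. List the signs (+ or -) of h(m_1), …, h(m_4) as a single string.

+-++

x = -1 gives h = 5, positive; keep [-2, -1]
x = -1.5 gives h = -0.625, negative; keep [-1.5, -1]
x = -1.25 gives h = 2.890625, positive; keep [-1.5, -1.25]
x = -1.375 gives h = 1.3262, positive; keep [-1.5, -1.375]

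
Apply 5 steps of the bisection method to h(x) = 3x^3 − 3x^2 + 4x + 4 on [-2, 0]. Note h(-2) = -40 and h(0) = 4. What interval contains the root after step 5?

x = -1 gives h = -6, negative; keep [-1, 0]
x = -0.5 gives h = 0.875, positive; keep [-1, -0.5]
x = -0.75 gives h = -1.953125, negative; keep [-0.75, -0.5]
x = -0.625 gives h = -0.4043, negative; keep [-0.625, -0.5]
x = -0.5625 gives h = 0.2668, positive; keep [-0.625, -0.5625]

[-0.625, -0.5625]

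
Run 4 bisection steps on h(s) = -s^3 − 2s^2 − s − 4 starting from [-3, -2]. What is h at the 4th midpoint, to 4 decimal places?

-0.0164

s = -2.5 gives h = 1.625, positive; keep [-2.5, -2]
s = -2.25 gives h = -0.484375, negative; keep [-2.5, -2.25]
s = -2.375 gives h = 0.490234, positive; keep [-2.375, -2.25]
s = -2.3125 gives h = -0.0164, negative; keep [-2.375, -2.3125]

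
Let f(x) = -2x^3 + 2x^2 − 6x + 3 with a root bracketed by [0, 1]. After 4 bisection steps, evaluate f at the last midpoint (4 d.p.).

-0.0981

m = 0.5, f(m) = 0.25 (+); new bracket [0.5, 1]
m = 0.75, f(m) = -1.21875 (−); new bracket [0.5, 0.75]
m = 0.625, f(m) = -0.457031 (−); new bracket [0.5, 0.625]
m = 0.5625, f(m) = -0.0981 (−); new bracket [0.5, 0.5625]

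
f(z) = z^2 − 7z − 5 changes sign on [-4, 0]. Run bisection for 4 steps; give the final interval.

z = -2 gives f = 13, positive; keep [-2, 0]
z = -1 gives f = 3, positive; keep [-1, 0]
z = -0.5 gives f = -1.25, negative; keep [-1, -0.5]
z = -0.75 gives f = 0.8125, positive; keep [-0.75, -0.5]

[-0.75, -0.5]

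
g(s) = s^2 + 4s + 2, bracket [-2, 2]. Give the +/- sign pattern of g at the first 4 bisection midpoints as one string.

+-+-

midpoint 0: g = 2 > 0 → [-2, 0]
midpoint -1: g = -1 < 0 → [-1, 0]
midpoint -0.5: g = 0.25 > 0 → [-1, -0.5]
midpoint -0.75: g = -0.4375 < 0 → [-0.75, -0.5]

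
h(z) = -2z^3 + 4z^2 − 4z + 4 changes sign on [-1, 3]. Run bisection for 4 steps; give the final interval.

z = 1 gives h = 2, positive; keep [1, 3]
z = 2 gives h = -4, negative; keep [1, 2]
z = 1.5 gives h = 0.25, positive; keep [1.5, 2]
z = 1.75 gives h = -1.4688, negative; keep [1.5, 1.75]

[1.5, 1.75]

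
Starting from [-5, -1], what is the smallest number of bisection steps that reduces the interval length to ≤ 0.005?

10

Width after n steps is 4/2^n. Need 2^n ≥ 4/0.005 = 800.
2^9 = 512 < 800 ≤ 2^10 = 1024, so n = 10.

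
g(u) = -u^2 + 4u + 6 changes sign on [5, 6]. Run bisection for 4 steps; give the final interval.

[5.125, 5.1875]

u = 5.5 gives g = -2.25, negative; keep [5, 5.5]
u = 5.25 gives g = -0.5625, negative; keep [5, 5.25]
u = 5.125 gives g = 0.234375, positive; keep [5.125, 5.25]
u = 5.1875 gives g = -0.1602, negative; keep [5.125, 5.1875]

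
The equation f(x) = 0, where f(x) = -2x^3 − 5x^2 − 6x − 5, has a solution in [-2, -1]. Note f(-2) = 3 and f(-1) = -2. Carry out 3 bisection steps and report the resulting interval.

x = -1.5 gives f = -0.5, negative; keep [-2, -1.5]
x = -1.75 gives f = 0.90625, positive; keep [-1.75, -1.5]
x = -1.625 gives f = 0.128906, positive; keep [-1.625, -1.5]

[-1.625, -1.5]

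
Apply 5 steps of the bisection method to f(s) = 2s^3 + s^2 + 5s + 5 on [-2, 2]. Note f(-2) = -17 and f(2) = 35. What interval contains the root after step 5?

[-1, -0.875]

m = 0, f(m) = 5 (+); new bracket [-2, 0]
m = -1, f(m) = -1 (−); new bracket [-1, 0]
m = -0.5, f(m) = 2.5 (+); new bracket [-1, -0.5]
m = -0.75, f(m) = 0.9688 (+); new bracket [-1, -0.75]
m = -0.875, f(m) = 0.0508 (+); new bracket [-1, -0.875]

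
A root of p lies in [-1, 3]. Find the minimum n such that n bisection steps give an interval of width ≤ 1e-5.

19

Width after n steps is 4/2^n. Need 2^n ≥ 4/1e-5 = 400000.
2^18 = 262144 < 400000 ≤ 2^19 = 524288, so n = 19.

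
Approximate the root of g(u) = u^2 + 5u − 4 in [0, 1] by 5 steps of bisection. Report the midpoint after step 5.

m = 0.5, g(m) = -1.25 (−); new bracket [0.5, 1]
m = 0.75, g(m) = 0.3125 (+); new bracket [0.5, 0.75]
m = 0.625, g(m) = -0.484375 (−); new bracket [0.625, 0.75]
m = 0.6875, g(m) = -0.0898 (−); new bracket [0.6875, 0.75]
m = 0.71875, g(m) = 0.1104 (+); new bracket [0.6875, 0.71875]

0.71875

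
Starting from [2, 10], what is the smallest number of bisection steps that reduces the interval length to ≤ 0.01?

Width after n steps is 8/2^n. Need 2^n ≥ 8/0.01 = 800.
2^9 = 512 < 800 ≤ 2^10 = 1024, so n = 10.

10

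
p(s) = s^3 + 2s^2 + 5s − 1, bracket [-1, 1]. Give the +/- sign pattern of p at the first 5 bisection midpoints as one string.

-++-+

midpoint 0: p = -1 < 0 → [0, 1]
midpoint 0.5: p = 2.125 > 0 → [0, 0.5]
midpoint 0.25: p = 0.390625 > 0 → [0, 0.25]
midpoint 0.125: p = -0.3418 < 0 → [0.125, 0.25]
midpoint 0.1875: p = 0.0144 > 0 → [0.125, 0.1875]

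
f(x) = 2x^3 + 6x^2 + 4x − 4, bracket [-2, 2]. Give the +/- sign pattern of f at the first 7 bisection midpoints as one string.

x = 0 gives f = -4, negative; keep [0, 2]
x = 1 gives f = 8, positive; keep [0, 1]
x = 0.5 gives f = -0.25, negative; keep [0.5, 1]
x = 0.75 gives f = 3.2188, positive; keep [0.5, 0.75]
x = 0.625 gives f = 1.332, positive; keep [0.5, 0.625]
x = 0.5625 gives f = 0.5044, positive; keep [0.5, 0.5625]
x = 0.53125 gives f = 0.1182, positive; keep [0.5, 0.53125]

-+-++++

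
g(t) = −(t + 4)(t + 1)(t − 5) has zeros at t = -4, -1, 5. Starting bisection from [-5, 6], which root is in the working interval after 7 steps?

5

t = 0.5 gives g = 30.375, positive; keep [0.5, 6]
t = 3.25 gives g = 53.921875, positive; keep [3.25, 6]
t = 4.625 gives g = 18.193359, positive; keep [4.625, 6]
t = 5.3125 gives g = -18.3704, negative; keep [4.625, 5.3125]
t = 4.96875 gives g = 1.6729, positive; keep [4.96875, 5.3125]
t = 5.140625 gives g = -7.8932, negative; keep [4.96875, 5.140625]
t = 5.0546875 gives g = -2.9981, negative; keep [4.96875, 5.0546875]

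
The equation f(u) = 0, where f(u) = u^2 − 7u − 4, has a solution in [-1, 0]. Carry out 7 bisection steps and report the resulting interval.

[-0.53125, -0.5234375]

m = -0.5, f(m) = -0.25 (−); new bracket [-1, -0.5]
m = -0.75, f(m) = 1.8125 (+); new bracket [-0.75, -0.5]
m = -0.625, f(m) = 0.765625 (+); new bracket [-0.625, -0.5]
m = -0.5625, f(m) = 0.2539 (+); new bracket [-0.5625, -0.5]
m = -0.53125, f(m) = 0.001 (+); new bracket [-0.53125, -0.5]
m = -0.515625, f(m) = -0.1248 (−); new bracket [-0.53125, -0.515625]
m = -0.5234375, f(m) = -0.062 (−); new bracket [-0.53125, -0.5234375]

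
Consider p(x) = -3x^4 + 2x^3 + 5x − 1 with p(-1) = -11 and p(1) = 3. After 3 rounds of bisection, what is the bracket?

m = 0, p(m) = -1 (−); new bracket [0, 1]
m = 0.5, p(m) = 1.5625 (+); new bracket [0, 0.5]
m = 0.25, p(m) = 0.269531 (+); new bracket [0, 0.25]

[0, 0.25]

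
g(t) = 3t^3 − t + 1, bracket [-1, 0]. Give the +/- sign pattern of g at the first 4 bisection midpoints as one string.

++-+

g(-0.5) = 1.125 > 0, so the root lies in [-1, -0.5]
g(-0.75) = 0.484375 > 0, so the root lies in [-1, -0.75]
g(-0.875) = -0.134766 < 0, so the root lies in [-0.875, -0.75]
g(-0.8125) = 0.2034 > 0, so the root lies in [-0.875, -0.8125]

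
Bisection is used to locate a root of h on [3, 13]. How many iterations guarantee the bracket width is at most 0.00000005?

Width after n steps is 10/2^n. Need 2^n ≥ 10/0.00000005 = 200000000.
2^27 = 134217728 < 200000000 ≤ 2^28 = 268435456, so n = 28.

28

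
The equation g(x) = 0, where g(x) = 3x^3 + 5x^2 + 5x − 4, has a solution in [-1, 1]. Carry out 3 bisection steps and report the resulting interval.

[0.25, 0.5]

x = 0 gives g = -4, negative; keep [0, 1]
x = 0.5 gives g = 0.125, positive; keep [0, 0.5]
x = 0.25 gives g = -2.390625, negative; keep [0.25, 0.5]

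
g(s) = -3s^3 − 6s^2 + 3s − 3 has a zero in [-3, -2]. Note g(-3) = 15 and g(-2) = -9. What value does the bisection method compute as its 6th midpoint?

-2.546875

midpoint -2.5: g = -1.125 < 0 → [-3, -2.5]
midpoint -2.75: g = 5.765625 > 0 → [-2.75, -2.5]
midpoint -2.625: g = 2.044922 > 0 → [-2.625, -2.5]
midpoint -2.5625: g = 0.3933 > 0 → [-2.5625, -2.5]
midpoint -2.53125: g = -0.3822 < 0 → [-2.5625, -2.53125]
midpoint -2.546875: g = 0.0014 > 0 → [-2.546875, -2.53125]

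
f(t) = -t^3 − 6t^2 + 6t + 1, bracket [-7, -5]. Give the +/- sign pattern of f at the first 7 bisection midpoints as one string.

---+--+

t = -6 gives f = -35, negative; keep [-7, -6]
t = -6.5 gives f = -16.875, negative; keep [-7, -6.5]
t = -6.75 gives f = -5.328125, negative; keep [-7, -6.75]
t = -6.875 gives f = 1.1074, positive; keep [-6.875, -6.75]
t = -6.8125 gives f = -2.1667, negative; keep [-6.875, -6.8125]
t = -6.84375 gives f = -0.5439, negative; keep [-6.875, -6.84375]
t = -6.859375 gives f = 0.2782, positive; keep [-6.859375, -6.84375]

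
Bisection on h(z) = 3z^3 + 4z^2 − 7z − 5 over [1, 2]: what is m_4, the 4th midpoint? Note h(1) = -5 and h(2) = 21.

1.3125

z = 1.5 gives h = 3.625, positive; keep [1, 1.5]
z = 1.25 gives h = -1.640625, negative; keep [1.25, 1.5]
z = 1.375 gives h = 0.736328, positive; keep [1.25, 1.375]
z = 1.3125 gives h = -0.5139, negative; keep [1.3125, 1.375]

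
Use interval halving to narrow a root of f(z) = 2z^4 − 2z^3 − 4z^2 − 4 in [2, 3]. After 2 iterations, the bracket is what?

midpoint 2.5: f = 17.875 > 0 → [2, 2.5]
midpoint 2.25: f = 4.226562 > 0 → [2, 2.25]

[2, 2.25]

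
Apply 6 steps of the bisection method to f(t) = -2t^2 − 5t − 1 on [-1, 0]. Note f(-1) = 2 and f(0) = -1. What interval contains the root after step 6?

[-0.234375, -0.21875]

f(-0.5) = 1 > 0, so the root lies in [-0.5, 0]
f(-0.25) = 0.125 > 0, so the root lies in [-0.25, 0]
f(-0.125) = -0.40625 < 0, so the root lies in [-0.25, -0.125]
f(-0.1875) = -0.1328 < 0, so the root lies in [-0.25, -0.1875]
f(-0.21875) = -0.002 < 0, so the root lies in [-0.25, -0.21875]
f(-0.234375) = 0.062 > 0, so the root lies in [-0.234375, -0.21875]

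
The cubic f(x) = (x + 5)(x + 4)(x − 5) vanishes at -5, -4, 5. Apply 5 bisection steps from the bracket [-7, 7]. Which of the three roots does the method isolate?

m = 0, f(m) = -100 (−); new bracket [0, 7]
m = 3.5, f(m) = -95.625 (−); new bracket [3.5, 7]
m = 5.25, f(m) = 23.703125 (+); new bracket [3.5, 5.25]
m = 4.375, f(m) = -49.0723 (−); new bracket [4.375, 5.25]
m = 4.8125, f(m) = -16.2136 (−); new bracket [4.8125, 5.25]

5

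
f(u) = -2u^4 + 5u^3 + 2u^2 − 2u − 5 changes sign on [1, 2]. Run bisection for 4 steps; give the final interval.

[1.1875, 1.25]

midpoint 1.5: f = 3.25 > 0 → [1, 1.5]
midpoint 1.25: f = 0.507812 > 0 → [1, 1.25]
midpoint 1.125: f = -0.803223 < 0 → [1.125, 1.25]
midpoint 1.1875: f = -0.159 < 0 → [1.1875, 1.25]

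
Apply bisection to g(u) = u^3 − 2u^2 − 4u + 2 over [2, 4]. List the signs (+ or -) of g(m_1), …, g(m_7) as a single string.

-+++-+-

m = 3, g(m) = -1 (−); new bracket [3, 4]
m = 3.5, g(m) = 6.375 (+); new bracket [3, 3.5]
m = 3.25, g(m) = 2.203125 (+); new bracket [3, 3.25]
m = 3.125, g(m) = 0.4863 (+); new bracket [3, 3.125]
m = 3.0625, g(m) = -0.2849 (−); new bracket [3.0625, 3.125]
m = 3.09375, g(m) = 0.0936 (+); new bracket [3.0625, 3.09375]
m = 3.078125, g(m) = -0.0974 (−); new bracket [3.078125, 3.09375]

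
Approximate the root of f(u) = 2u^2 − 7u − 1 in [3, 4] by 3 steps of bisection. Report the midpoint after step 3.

midpoint 3.5: f = -1 < 0 → [3.5, 4]
midpoint 3.75: f = 0.875 > 0 → [3.5, 3.75]
midpoint 3.625: f = -0.09375 < 0 → [3.625, 3.75]

3.625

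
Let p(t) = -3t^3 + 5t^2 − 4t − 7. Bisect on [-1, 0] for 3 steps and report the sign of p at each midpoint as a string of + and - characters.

-+-

m = -0.5, p(m) = -3.375 (−); new bracket [-1, -0.5]
m = -0.75, p(m) = 0.078125 (+); new bracket [-0.75, -0.5]
m = -0.625, p(m) = -1.814453 (−); new bracket [-0.75, -0.625]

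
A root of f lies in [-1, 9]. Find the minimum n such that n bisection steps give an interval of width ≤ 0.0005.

15

Width after n steps is 10/2^n. Need 2^n ≥ 10/0.0005 = 20000.
2^14 = 16384 < 20000 ≤ 2^15 = 32768, so n = 15.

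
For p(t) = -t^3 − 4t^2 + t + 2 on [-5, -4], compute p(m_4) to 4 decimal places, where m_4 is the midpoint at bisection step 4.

midpoint -4.5: p = 7.625 > 0 → [-4.5, -4]
midpoint -4.25: p = 2.265625 > 0 → [-4.25, -4]
midpoint -4.125: p = 0.001953 > 0 → [-4.125, -4]
midpoint -4.0625: p = -1.031 < 0 → [-4.125, -4.0625]

-1.0310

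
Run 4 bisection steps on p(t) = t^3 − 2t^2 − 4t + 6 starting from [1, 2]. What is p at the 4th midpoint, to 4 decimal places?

0.1042

m = 1.5, p(m) = -1.125 (−); new bracket [1, 1.5]
m = 1.25, p(m) = -0.171875 (−); new bracket [1, 1.25]
m = 1.125, p(m) = 0.392578 (+); new bracket [1.125, 1.25]
m = 1.1875, p(m) = 0.1042 (+); new bracket [1.1875, 1.25]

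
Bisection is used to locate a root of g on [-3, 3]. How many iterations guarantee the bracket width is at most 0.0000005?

Width after n steps is 6/2^n. Need 2^n ≥ 6/0.0000005 = 12000000.
2^23 = 8388608 < 12000000 ≤ 2^24 = 16777216, so n = 24.

24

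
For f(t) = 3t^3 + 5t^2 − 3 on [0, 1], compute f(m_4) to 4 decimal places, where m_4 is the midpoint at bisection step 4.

f(0.5) = -1.375 < 0, so the root lies in [0.5, 1]
f(0.75) = 1.078125 > 0, so the root lies in [0.5, 0.75]
f(0.625) = -0.314453 < 0, so the root lies in [0.625, 0.75]
f(0.6875) = 0.3381 > 0, so the root lies in [0.625, 0.6875]

0.3381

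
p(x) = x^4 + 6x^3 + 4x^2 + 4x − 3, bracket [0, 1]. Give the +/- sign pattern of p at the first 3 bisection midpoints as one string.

midpoint 0.5: p = 0.8125 > 0 → [0, 0.5]
midpoint 0.25: p = -1.652344 < 0 → [0.25, 0.5]
midpoint 0.375: p = -0.601318 < 0 → [0.375, 0.5]

+--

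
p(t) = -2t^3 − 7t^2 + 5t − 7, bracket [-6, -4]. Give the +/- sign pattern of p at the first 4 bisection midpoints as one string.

p(-5) = 43 > 0, so the root lies in [-5, -4]
p(-4.5) = 11 > 0, so the root lies in [-4.5, -4]
p(-4.25) = -1.15625 < 0, so the root lies in [-4.5, -4.25]
p(-4.375) = 4.6211 > 0, so the root lies in [-4.375, -4.25]

++-+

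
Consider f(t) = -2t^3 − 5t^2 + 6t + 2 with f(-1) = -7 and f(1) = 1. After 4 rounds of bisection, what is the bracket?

[-0.375, -0.25]

m = 0, f(m) = 2 (+); new bracket [-1, 0]
m = -0.5, f(m) = -2 (−); new bracket [-0.5, 0]
m = -0.25, f(m) = 0.21875 (+); new bracket [-0.5, -0.25]
m = -0.375, f(m) = -0.8477 (−); new bracket [-0.375, -0.25]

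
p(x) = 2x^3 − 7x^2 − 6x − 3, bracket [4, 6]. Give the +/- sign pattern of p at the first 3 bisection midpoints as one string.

++-

m = 5, p(m) = 42 (+); new bracket [4, 5]
m = 4.5, p(m) = 10.5 (+); new bracket [4, 4.5]
m = 4.25, p(m) = -1.40625 (−); new bracket [4.25, 4.5]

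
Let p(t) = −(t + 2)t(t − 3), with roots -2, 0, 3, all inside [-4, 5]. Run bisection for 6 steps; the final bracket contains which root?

3

m = 0.5, p(m) = 3.125 (+); new bracket [0.5, 5]
m = 2.75, p(m) = 3.265625 (+); new bracket [2.75, 5]
m = 3.875, p(m) = -19.919922 (−); new bracket [2.75, 3.875]
m = 3.3125, p(m) = -5.4993 (−); new bracket [2.75, 3.3125]
m = 3.03125, p(m) = -0.4766 (−); new bracket [2.75, 3.03125]
m = 2.890625, p(m) = 1.5462 (+); new bracket [2.890625, 3.03125]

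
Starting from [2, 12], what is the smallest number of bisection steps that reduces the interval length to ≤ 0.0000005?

Width after n steps is 10/2^n. Need 2^n ≥ 10/0.0000005 = 20000000.
2^24 = 16777216 < 20000000 ≤ 2^25 = 33554432, so n = 25.

25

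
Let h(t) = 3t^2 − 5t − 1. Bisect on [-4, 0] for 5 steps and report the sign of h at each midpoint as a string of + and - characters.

++++-

h(-2) = 21 > 0, so the root lies in [-2, 0]
h(-1) = 7 > 0, so the root lies in [-1, 0]
h(-0.5) = 2.25 > 0, so the root lies in [-0.5, 0]
h(-0.25) = 0.4375 > 0, so the root lies in [-0.25, 0]
h(-0.125) = -0.3281 < 0, so the root lies in [-0.25, -0.125]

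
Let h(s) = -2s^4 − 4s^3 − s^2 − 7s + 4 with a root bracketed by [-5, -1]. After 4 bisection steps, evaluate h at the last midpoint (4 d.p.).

s = -3 gives h = -38, negative; keep [-3, -1]
s = -2 gives h = 14, positive; keep [-3, -2]
s = -2.5 gives h = -0.375, negative; keep [-2.5, -2]
s = -2.25 gives h = 8.9922, positive; keep [-2.5, -2.25]

8.9922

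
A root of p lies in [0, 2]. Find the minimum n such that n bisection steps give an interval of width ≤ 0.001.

11

Width after n steps is 2/2^n. Need 2^n ≥ 2/0.001 = 2000.
2^10 = 1024 < 2000 ≤ 2^11 = 2048, so n = 11.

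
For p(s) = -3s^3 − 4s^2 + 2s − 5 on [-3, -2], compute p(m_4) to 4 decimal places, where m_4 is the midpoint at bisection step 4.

0.1804

s = -2.5 gives p = 11.875, positive; keep [-2.5, -2]
s = -2.25 gives p = 4.421875, positive; keep [-2.25, -2]
s = -2.125 gives p = 1.474609, positive; keep [-2.125, -2]
s = -2.0625 gives p = 0.1804, positive; keep [-2.0625, -2]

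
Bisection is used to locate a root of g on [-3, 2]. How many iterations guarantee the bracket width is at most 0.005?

10

Width after n steps is 5/2^n. Need 2^n ≥ 5/0.005 = 1000.
2^9 = 512 < 1000 ≤ 2^10 = 1024, so n = 10.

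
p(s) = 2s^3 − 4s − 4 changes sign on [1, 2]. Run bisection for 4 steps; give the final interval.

[1.75, 1.8125]

s = 1.5 gives p = -3.25, negative; keep [1.5, 2]
s = 1.75 gives p = -0.28125, negative; keep [1.75, 2]
s = 1.875 gives p = 1.683594, positive; keep [1.75, 1.875]
s = 1.8125 gives p = 0.6587, positive; keep [1.75, 1.8125]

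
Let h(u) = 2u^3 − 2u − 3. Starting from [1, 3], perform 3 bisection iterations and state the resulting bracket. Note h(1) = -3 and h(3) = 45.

[1.25, 1.5]

m = 2, h(m) = 9 (+); new bracket [1, 2]
m = 1.5, h(m) = 0.75 (+); new bracket [1, 1.5]
m = 1.25, h(m) = -1.59375 (−); new bracket [1.25, 1.5]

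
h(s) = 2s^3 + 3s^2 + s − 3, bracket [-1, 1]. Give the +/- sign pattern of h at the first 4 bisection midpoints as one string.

--+-

m = 0, h(m) = -3 (−); new bracket [0, 1]
m = 0.5, h(m) = -1.5 (−); new bracket [0.5, 1]
m = 0.75, h(m) = 0.28125 (+); new bracket [0.5, 0.75]
m = 0.625, h(m) = -0.7148 (−); new bracket [0.625, 0.75]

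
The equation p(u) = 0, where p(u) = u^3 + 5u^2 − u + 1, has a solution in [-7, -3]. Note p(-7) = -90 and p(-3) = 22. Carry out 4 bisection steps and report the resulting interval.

[-5.25, -5]

m = -5, p(m) = 6 (+); new bracket [-7, -5]
m = -6, p(m) = -29 (−); new bracket [-6, -5]
m = -5.5, p(m) = -8.625 (−); new bracket [-5.5, -5]
m = -5.25, p(m) = -0.6406 (−); new bracket [-5.25, -5]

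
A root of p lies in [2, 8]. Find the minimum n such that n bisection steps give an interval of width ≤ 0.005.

Width after n steps is 6/2^n. Need 2^n ≥ 6/0.005 = 1200.
2^10 = 1024 < 1200 ≤ 2^11 = 2048, so n = 11.

11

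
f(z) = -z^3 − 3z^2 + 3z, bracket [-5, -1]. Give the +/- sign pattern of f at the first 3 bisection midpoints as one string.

-+-

f(-3) = -9 < 0, so the root lies in [-5, -3]
f(-4) = 4 > 0, so the root lies in [-4, -3]
f(-3.5) = -4.375 < 0, so the root lies in [-4, -3.5]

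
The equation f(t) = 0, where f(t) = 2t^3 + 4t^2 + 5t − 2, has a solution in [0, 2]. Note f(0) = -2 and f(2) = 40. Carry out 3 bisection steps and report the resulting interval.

m = 1, f(m) = 9 (+); new bracket [0, 1]
m = 0.5, f(m) = 1.75 (+); new bracket [0, 0.5]
m = 0.25, f(m) = -0.46875 (−); new bracket [0.25, 0.5]

[0.25, 0.5]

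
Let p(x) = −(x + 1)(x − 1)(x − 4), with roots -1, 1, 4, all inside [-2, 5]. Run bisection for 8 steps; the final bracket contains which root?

4

m = 1.5, p(m) = 3.125 (+); new bracket [1.5, 5]
m = 3.25, p(m) = 7.171875 (+); new bracket [3.25, 5]
m = 4.125, p(m) = -2.001953 (−); new bracket [3.25, 4.125]
m = 3.6875, p(m) = 3.9368 (+); new bracket [3.6875, 4.125]
m = 3.90625, p(m) = 1.3368 (+); new bracket [3.90625, 4.125]
m = 4.015625, p(m) = -0.2363 (−); new bracket [3.90625, 4.015625]
m = 3.9609375, p(m) = 0.5738 (+); new bracket [3.9609375, 4.015625]
m = 3.98828125, p(m) = 0.1747 (+); new bracket [3.98828125, 4.015625]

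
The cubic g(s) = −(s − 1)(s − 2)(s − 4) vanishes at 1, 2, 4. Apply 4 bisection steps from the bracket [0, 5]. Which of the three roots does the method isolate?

4

midpoint 2.5: g = 1.125 > 0 → [2.5, 5]
midpoint 3.75: g = 1.203125 > 0 → [3.75, 5]
midpoint 4.375: g = -3.005859 < 0 → [3.75, 4.375]
midpoint 4.0625: g = -0.3948 < 0 → [3.75, 4.0625]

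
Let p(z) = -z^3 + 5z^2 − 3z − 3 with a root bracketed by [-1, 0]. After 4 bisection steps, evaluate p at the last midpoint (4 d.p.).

p(-0.5) = -0.125 < 0, so the root lies in [-1, -0.5]
p(-0.75) = 2.484375 > 0, so the root lies in [-0.75, -0.5]
p(-0.625) = 1.072266 > 0, so the root lies in [-0.625, -0.5]
p(-0.5625) = 0.4475 > 0, so the root lies in [-0.5625, -0.5]

0.4475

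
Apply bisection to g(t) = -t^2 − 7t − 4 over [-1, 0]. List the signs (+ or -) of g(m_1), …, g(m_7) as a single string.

g(-0.5) = -0.75 < 0, so the root lies in [-1, -0.5]
g(-0.75) = 0.6875 > 0, so the root lies in [-0.75, -0.5]
g(-0.625) = -0.015625 < 0, so the root lies in [-0.75, -0.625]
g(-0.6875) = 0.3398 > 0, so the root lies in [-0.6875, -0.625]
g(-0.65625) = 0.1631 > 0, so the root lies in [-0.65625, -0.625]
g(-0.640625) = 0.074 > 0, so the root lies in [-0.640625, -0.625]
g(-0.6328125) = 0.0292 > 0, so the root lies in [-0.6328125, -0.625]

-+-++++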